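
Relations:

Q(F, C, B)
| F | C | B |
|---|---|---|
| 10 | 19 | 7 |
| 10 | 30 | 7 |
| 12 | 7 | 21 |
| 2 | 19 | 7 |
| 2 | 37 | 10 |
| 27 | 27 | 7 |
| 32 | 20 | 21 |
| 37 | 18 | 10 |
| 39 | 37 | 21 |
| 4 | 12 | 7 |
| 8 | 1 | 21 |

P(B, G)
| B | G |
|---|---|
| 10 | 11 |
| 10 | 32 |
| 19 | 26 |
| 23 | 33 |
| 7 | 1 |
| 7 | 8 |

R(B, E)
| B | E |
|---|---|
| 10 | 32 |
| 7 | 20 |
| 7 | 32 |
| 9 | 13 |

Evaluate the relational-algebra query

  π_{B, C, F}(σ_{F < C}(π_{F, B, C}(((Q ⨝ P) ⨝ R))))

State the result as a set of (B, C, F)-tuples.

{(10, 37, 2), (7, 12, 4), (7, 19, 10), (7, 19, 2), (7, 30, 10)}

Natural join on B: {(10, 19, 7, 1), (10, 19, 7, 8), (10, 30, 7, 1), (10, 30, 7, 8), (2, 19, 7, 1), (2, 19, 7, 8), (2, 37, 10, 11), (2, 37, 10, 32), (27, 27, 7, 1), (27, 27, 7, 8), (37, 18, 10, 11), (37, 18, 10, 32), (4, 12, 7, 1), (4, 12, 7, 8)}
Natural join on B: {(10, 19, 7, 1, 20), (10, 19, 7, 1, 32), (10, 19, 7, 8, 20), (10, 19, 7, 8, 32), (10, 30, 7, 1, 20), (10, 30, 7, 1, 32), (10, 30, 7, 8, 20), (10, 30, 7, 8, 32), (2, 19, 7, 1, 20), (2, 19, 7, 1, 32), (2, 19, 7, 8, 20), (2, 19, 7, 8, 32), (2, 37, 10, 11, 32), (2, 37, 10, 32, 32), (27, 27, 7, 1, 20), (27, 27, 7, 1, 32), (27, 27, 7, 8, 20), (27, 27, 7, 8, 32), (37, 18, 10, 11, 32), (37, 18, 10, 32, 32), (4, 12, 7, 1, 20), (4, 12, 7, 1, 32), (4, 12, 7, 8, 20), (4, 12, 7, 8, 32)}
π_{F, B, C} gives {(10, 7, 19), (10, 7, 30), (2, 10, 37), (2, 7, 19), (27, 7, 27), (37, 10, 18), (4, 7, 12)} (17 duplicate(s) eliminated).
Apply σ_{F < C}; surviving tuples: {(10, 7, 19), (10, 7, 30), (2, 10, 37), (2, 7, 19), (4, 7, 12)}
π_{B, C, F} gives {(10, 37, 2), (7, 12, 4), (7, 19, 10), (7, 19, 2), (7, 30, 10)}.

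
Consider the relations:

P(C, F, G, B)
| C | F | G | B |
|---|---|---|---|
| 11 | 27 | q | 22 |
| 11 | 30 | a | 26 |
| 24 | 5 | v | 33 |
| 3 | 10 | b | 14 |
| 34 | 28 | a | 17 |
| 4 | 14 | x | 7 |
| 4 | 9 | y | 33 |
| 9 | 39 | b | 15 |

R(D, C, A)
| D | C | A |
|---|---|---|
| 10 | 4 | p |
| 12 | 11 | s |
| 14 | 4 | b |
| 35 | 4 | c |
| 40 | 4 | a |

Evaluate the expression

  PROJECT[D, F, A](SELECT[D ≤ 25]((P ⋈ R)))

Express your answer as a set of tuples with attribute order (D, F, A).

Natural join on C: {(11, 27, q, 22, 12, s), (11, 30, a, 26, 12, s), (4, 14, x, 7, 10, p), (4, 14, x, 7, 14, b), (4, 14, x, 7, 35, c), (4, 14, x, 7, 40, a), (4, 9, y, 33, 10, p), (4, 9, y, 33, 14, b), (4, 9, y, 33, 35, c), (4, 9, y, 33, 40, a)}
σ[D ≤ 25]: keep tuples satisfying D ≤ 25 → {(11, 27, q, 22, 12, s), (11, 30, a, 26, 12, s), (4, 14, x, 7, 10, p), (4, 14, x, 7, 14, b), (4, 9, y, 33, 10, p), (4, 9, y, 33, 14, b)}
π[D, F, A]: project onto (D, F, A) → {(10, 14, p), (10, 9, p), (12, 27, s), (12, 30, s), (14, 14, b), (14, 9, b)}

{(10, 14, p), (10, 9, p), (12, 27, s), (12, 30, s), (14, 14, b), (14, 9, b)}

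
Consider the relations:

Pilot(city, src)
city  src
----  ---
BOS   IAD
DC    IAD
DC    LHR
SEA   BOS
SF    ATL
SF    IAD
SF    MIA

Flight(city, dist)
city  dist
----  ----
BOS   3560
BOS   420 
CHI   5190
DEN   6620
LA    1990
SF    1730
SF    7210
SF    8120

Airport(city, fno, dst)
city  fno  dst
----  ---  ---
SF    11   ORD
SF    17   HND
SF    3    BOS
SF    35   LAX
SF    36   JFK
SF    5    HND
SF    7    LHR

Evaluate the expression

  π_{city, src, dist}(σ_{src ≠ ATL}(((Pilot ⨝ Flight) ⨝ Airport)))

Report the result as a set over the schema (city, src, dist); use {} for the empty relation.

Natural join on city: {(BOS, IAD, 3560), (BOS, IAD, 420), (SF, ATL, 1730), (SF, ATL, 7210), (SF, ATL, 8120), (SF, IAD, 1730), (SF, IAD, 7210), (SF, IAD, 8120), (SF, MIA, 1730), (SF, MIA, 7210), (SF, MIA, 8120)}
Natural join on city: {(SF, ATL, 1730, 11, ORD), (SF, ATL, 1730, 17, HND), (SF, ATL, 1730, 3, BOS), (SF, ATL, 1730, 35, LAX), (SF, ATL, 1730, 36, JFK), (SF, ATL, 1730, 5, HND), (SF, ATL, 1730, 7, LHR), (SF, ATL, 7210, 11, ORD), (SF, ATL, 7210, 17, HND), (SF, ATL, 7210, 3, BOS), (SF, ATL, 7210, 35, LAX), (SF, ATL, 7210, 36, JFK), (SF, ATL, 7210, 5, HND), (SF, ATL, 7210, 7, LHR), (SF, ATL, 8120, 11, ORD), (SF, ATL, 8120, 17, HND), (SF, ATL, 8120, 3, BOS), (SF, ATL, 8120, 35, LAX), (SF, ATL, 8120, 36, JFK), (SF, ATL, 8120, 5, HND), (SF, ATL, 8120, 7, LHR), (SF, IAD, 1730, 11, ORD), (SF, IAD, 1730, 17, HND), (SF, IAD, 1730, 3, BOS), (SF, IAD, 1730, 35, LAX), (SF, IAD, 1730, 36, JFK), (SF, IAD, 1730, 5, HND), (SF, IAD, 1730, 7, LHR), (SF, IAD, 7210, 11, ORD), (SF, IAD, 7210, 17, HND), (SF, IAD, 7210, 3, BOS), (SF, IAD, 7210, 35, LAX), (SF, IAD, 7210, 36, JFK), (SF, IAD, 7210, 5, HND), (SF, IAD, 7210, 7, LHR), (SF, IAD, 8120, 11, ORD), (SF, IAD, 8120, 17, HND), (SF, IAD, 8120, 3, BOS), (SF, IAD, 8120, 35, LAX), (SF, IAD, 8120, 36, JFK), (SF, IAD, 8120, 5, HND), (SF, IAD, 8120, 7, LHR), (SF, MIA, 1730, 11, ORD), (SF, MIA, 1730, 17, HND), (SF, MIA, 1730, 3, BOS), (SF, MIA, 1730, 35, LAX), (SF, MIA, 1730, 36, JFK), (SF, MIA, 1730, 5, HND), (SF, MIA, 1730, 7, LHR), (SF, MIA, 7210, 11, ORD), (SF, MIA, 7210, 17, HND), (SF, MIA, 7210, 3, BOS), (SF, MIA, 7210, 35, LAX), (SF, MIA, 7210, 36, JFK), (SF, MIA, 7210, 5, HND), (SF, MIA, 7210, 7, LHR), (SF, MIA, 8120, 11, ORD), (SF, MIA, 8120, 17, HND), (SF, MIA, 8120, 3, BOS), (SF, MIA, 8120, 35, LAX), (SF, MIA, 8120, 36, JFK), (SF, MIA, 8120, 5, HND), (SF, MIA, 8120, 7, LHR)}
Selection src ≠ ATL: {(SF, IAD, 1730, 11, ORD), (SF, IAD, 1730, 17, HND), (SF, IAD, 1730, 3, BOS), (SF, IAD, 1730, 35, LAX), (SF, IAD, 1730, 36, JFK), (SF, IAD, 1730, 5, HND), (SF, IAD, 1730, 7, LHR), (SF, IAD, 7210, 11, ORD), (SF, IAD, 7210, 17, HND), (SF, IAD, 7210, 3, BOS), (SF, IAD, 7210, 35, LAX), (SF, IAD, 7210, 36, JFK), (SF, IAD, 7210, 5, HND), (SF, IAD, 7210, 7, LHR), (SF, IAD, 8120, 11, ORD), (SF, IAD, 8120, 17, HND), (SF, IAD, 8120, 3, BOS), (SF, IAD, 8120, 35, LAX), (SF, IAD, 8120, 36, JFK), (SF, IAD, 8120, 5, HND), (SF, IAD, 8120, 7, LHR), (SF, MIA, 1730, 11, ORD), (SF, MIA, 1730, 17, HND), (SF, MIA, 1730, 3, BOS), (SF, MIA, 1730, 35, LAX), (SF, MIA, 1730, 36, JFK), (SF, MIA, 1730, 5, HND), (SF, MIA, 1730, 7, LHR), (SF, MIA, 7210, 11, ORD), (SF, MIA, 7210, 17, HND), (SF, MIA, 7210, 3, BOS), (SF, MIA, 7210, 35, LAX), (SF, MIA, 7210, 36, JFK), (SF, MIA, 7210, 5, HND), (SF, MIA, 7210, 7, LHR), (SF, MIA, 8120, 11, ORD), (SF, MIA, 8120, 17, HND), (SF, MIA, 8120, 3, BOS), (SF, MIA, 8120, 35, LAX), (SF, MIA, 8120, 36, JFK), (SF, MIA, 8120, 5, HND), (SF, MIA, 8120, 7, LHR)}
Keep only column(s) city, src, dist (36 duplicate(s) eliminated): {(SF, IAD, 1730), (SF, IAD, 7210), (SF, IAD, 8120), (SF, MIA, 1730), (SF, MIA, 7210), (SF, MIA, 8120)}

{(SF, IAD, 1730), (SF, IAD, 7210), (SF, IAD, 8120), (SF, MIA, 1730), (SF, MIA, 7210), (SF, MIA, 8120)}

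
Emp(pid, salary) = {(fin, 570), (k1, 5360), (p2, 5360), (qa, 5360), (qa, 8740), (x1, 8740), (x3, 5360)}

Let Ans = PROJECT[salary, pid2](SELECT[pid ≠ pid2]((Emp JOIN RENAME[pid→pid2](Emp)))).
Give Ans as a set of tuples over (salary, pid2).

ρ[pid→pid2]: schema becomes (pid2, salary); tuples unchanged.
Joining Emp and RENAME[pid→pid2](Emp) on salary yields {(fin, 570, fin), (k1, 5360, k1), (k1, 5360, p2), (k1, 5360, qa), (k1, 5360, x3), (p2, 5360, k1), (p2, 5360, p2), (p2, 5360, qa), (p2, 5360, x3), (qa, 5360, k1), (qa, 5360, p2), (qa, 5360, qa), (qa, 5360, x3), (qa, 8740, qa), (qa, 8740, x1), (x1, 8740, qa), (x1, 8740, x1), (x3, 5360, k1), (x3, 5360, p2), (x3, 5360, qa), (x3, 5360, x3)}.
Apply σ_{pid ≠ pid2}; surviving tuples: {(k1, 5360, p2), (k1, 5360, qa), (k1, 5360, x3), (p2, 5360, k1), (p2, 5360, qa), (p2, 5360, x3), (qa, 5360, k1), (qa, 5360, p2), (qa, 5360, x3), (qa, 8740, x1), (x1, 8740, qa), (x3, 5360, k1), (x3, 5360, p2), (x3, 5360, qa)}
Projecting to salary, pid2 (8 duplicate(s) eliminated): {(5360, k1), (5360, p2), (5360, qa), (5360, x3), (8740, qa), (8740, x1)}

{(5360, k1), (5360, p2), (5360, qa), (5360, x3), (8740, qa), (8740, x1)}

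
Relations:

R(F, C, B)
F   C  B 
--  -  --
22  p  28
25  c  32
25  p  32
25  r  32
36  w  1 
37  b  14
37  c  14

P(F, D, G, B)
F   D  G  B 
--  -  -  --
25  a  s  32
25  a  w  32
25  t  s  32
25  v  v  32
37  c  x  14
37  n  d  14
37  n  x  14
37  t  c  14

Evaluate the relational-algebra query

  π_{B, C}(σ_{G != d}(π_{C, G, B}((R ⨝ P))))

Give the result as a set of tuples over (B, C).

Joining R and P on F, B yields {(25, c, 32, a, s), (25, c, 32, a, w), (25, c, 32, t, s), (25, c, 32, v, v), (25, p, 32, a, s), (25, p, 32, a, w), (25, p, 32, t, s), (25, p, 32, v, v), (25, r, 32, a, s), (25, r, 32, a, w), (25, r, 32, t, s), (25, r, 32, v, v), (37, b, 14, c, x), (37, b, 14, n, d), (37, b, 14, n, x), (37, b, 14, t, c), (37, c, 14, c, x), (37, c, 14, n, d), (37, c, 14, n, x), (37, c, 14, t, c)}.
π[C, G, B]: project onto (C, G, B) (5 duplicate(s) eliminated) → {(b, c, 14), (b, d, 14), (b, x, 14), (c, c, 14), (c, d, 14), (c, s, 32), (c, v, 32), (c, w, 32), (c, x, 14), (p, s, 32), (p, v, 32), (p, w, 32), (r, s, 32), (r, v, 32), (r, w, 32)}
Filtering on G != d leaves {(b, c, 14), (b, x, 14), (c, c, 14), (c, s, 32), (c, v, 32), (c, w, 32), (c, x, 14), (p, s, 32), (p, v, 32), (p, w, 32), (r, s, 32), (r, v, 32), (r, w, 32)}.
π[B, C]: project onto (B, C) (8 duplicate(s) eliminated) → {(14, b), (14, c), (32, c), (32, p), (32, r)}

{(14, b), (14, c), (32, c), (32, p), (32, r)}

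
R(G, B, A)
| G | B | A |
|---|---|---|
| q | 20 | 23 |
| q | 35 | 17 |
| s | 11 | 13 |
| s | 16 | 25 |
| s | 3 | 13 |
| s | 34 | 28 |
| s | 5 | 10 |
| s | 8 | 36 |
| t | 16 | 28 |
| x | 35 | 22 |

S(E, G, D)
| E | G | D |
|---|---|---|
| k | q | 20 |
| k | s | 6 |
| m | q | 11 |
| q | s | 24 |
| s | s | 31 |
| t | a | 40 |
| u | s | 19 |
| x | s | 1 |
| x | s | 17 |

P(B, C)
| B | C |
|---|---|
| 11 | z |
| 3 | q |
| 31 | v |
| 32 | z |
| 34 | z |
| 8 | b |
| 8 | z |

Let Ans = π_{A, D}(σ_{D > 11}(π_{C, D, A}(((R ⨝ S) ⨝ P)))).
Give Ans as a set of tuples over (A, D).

R ⋈ S (natural join on G): {(q, 20, 23, k, 20), (q, 20, 23, m, 11), (q, 35, 17, k, 20), (q, 35, 17, m, 11), (s, 11, 13, k, 6), (s, 11, 13, q, 24), (s, 11, 13, s, 31), (s, 11, 13, u, 19), (s, 11, 13, x, 1), (s, 11, 13, x, 17), (s, 16, 25, k, 6), (s, 16, 25, q, 24), (s, 16, 25, s, 31), (s, 16, 25, u, 19), (s, 16, 25, x, 1), (s, 16, 25, x, 17), (s, 3, 13, k, 6), (s, 3, 13, q, 24), (s, 3, 13, s, 31), (s, 3, 13, u, 19), (s, 3, 13, x, 1), (s, 3, 13, x, 17), (s, 34, 28, k, 6), (s, 34, 28, q, 24), (s, 34, 28, s, 31), (s, 34, 28, u, 19), (s, 34, 28, x, 1), (s, 34, 28, x, 17), (s, 5, 10, k, 6), (s, 5, 10, q, 24), (s, 5, 10, s, 31), (s, 5, 10, u, 19), (s, 5, 10, x, 1), (s, 5, 10, x, 17), (s, 8, 36, k, 6), (s, 8, 36, q, 24), (s, 8, 36, s, 31), (s, 8, 36, u, 19), (s, 8, 36, x, 1), (s, 8, 36, x, 17)}
(R ⨝ S) ⋈ P (natural join on B): {(s, 11, 13, k, 6, z), (s, 11, 13, q, 24, z), (s, 11, 13, s, 31, z), (s, 11, 13, u, 19, z), (s, 11, 13, x, 1, z), (s, 11, 13, x, 17, z), (s, 3, 13, k, 6, q), (s, 3, 13, q, 24, q), (s, 3, 13, s, 31, q), (s, 3, 13, u, 19, q), (s, 3, 13, x, 1, q), (s, 3, 13, x, 17, q), (s, 34, 28, k, 6, z), (s, 34, 28, q, 24, z), (s, 34, 28, s, 31, z), (s, 34, 28, u, 19, z), (s, 34, 28, x, 1, z), (s, 34, 28, x, 17, z), (s, 8, 36, k, 6, b), (s, 8, 36, k, 6, z), (s, 8, 36, q, 24, b), (s, 8, 36, q, 24, z), (s, 8, 36, s, 31, b), (s, 8, 36, s, 31, z), (s, 8, 36, u, 19, b), (s, 8, 36, u, 19, z), (s, 8, 36, x, 1, b), (s, 8, 36, x, 1, z), (s, 8, 36, x, 17, b), (s, 8, 36, x, 17, z)}
Projecting to C, D, A: {(b, 1, 36), (b, 17, 36), (b, 19, 36), (b, 24, 36), (b, 31, 36), (b, 6, 36), (q, 1, 13), (q, 17, 13), (q, 19, 13), (q, 24, 13), (q, 31, 13), (q, 6, 13), (z, 1, 13), (z, 1, 28), (z, 1, 36), (z, 17, 13), (z, 17, 28), (z, 17, 36), (z, 19, 13), (z, 19, 28), (z, 19, 36), (z, 24, 13), (z, 24, 28), (z, 24, 36), (z, 31, 13), (z, 31, 28), (z, 31, 36), (z, 6, 13), (z, 6, 28), (z, 6, 36)}
Apply σ_{D > 11}; surviving tuples: {(b, 17, 36), (b, 19, 36), (b, 24, 36), (b, 31, 36), (q, 17, 13), (q, 19, 13), (q, 24, 13), (q, 31, 13), (z, 17, 13), (z, 17, 28), (z, 17, 36), (z, 19, 13), (z, 19, 28), (z, 19, 36), (z, 24, 13), (z, 24, 28), (z, 24, 36), (z, 31, 13), (z, 31, 28), (z, 31, 36)}
Projecting to A, D (8 duplicate(s) eliminated): {(13, 17), (13, 19), (13, 24), (13, 31), (28, 17), (28, 19), (28, 24), (28, 31), (36, 17), (36, 19), (36, 24), (36, 31)}

{(13, 17), (13, 19), (13, 24), (13, 31), (28, 17), (28, 19), (28, 24), (28, 31), (36, 17), (36, 19), (36, 24), (36, 31)}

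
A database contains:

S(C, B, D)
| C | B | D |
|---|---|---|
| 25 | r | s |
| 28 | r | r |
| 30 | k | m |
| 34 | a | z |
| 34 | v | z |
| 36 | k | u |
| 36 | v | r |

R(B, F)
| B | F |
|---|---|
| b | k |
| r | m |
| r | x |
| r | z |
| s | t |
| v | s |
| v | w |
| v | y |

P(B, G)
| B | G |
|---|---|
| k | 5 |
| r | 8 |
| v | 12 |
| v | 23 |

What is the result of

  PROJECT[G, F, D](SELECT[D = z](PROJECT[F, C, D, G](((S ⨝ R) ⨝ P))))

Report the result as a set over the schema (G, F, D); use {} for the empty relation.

{(12, s, z), (12, w, z), (12, y, z), (23, s, z), (23, w, z), (23, y, z)}

Natural join on B: {(25, r, s, m), (25, r, s, x), (25, r, s, z), (28, r, r, m), (28, r, r, x), (28, r, r, z), (34, v, z, s), (34, v, z, w), (34, v, z, y), (36, v, r, s), (36, v, r, w), (36, v, r, y)}
Natural join on B: {(25, r, s, m, 8), (25, r, s, x, 8), (25, r, s, z, 8), (28, r, r, m, 8), (28, r, r, x, 8), (28, r, r, z, 8), (34, v, z, s, 12), (34, v, z, s, 23), (34, v, z, w, 12), (34, v, z, w, 23), (34, v, z, y, 12), (34, v, z, y, 23), (36, v, r, s, 12), (36, v, r, s, 23), (36, v, r, w, 12), (36, v, r, w, 23), (36, v, r, y, 12), (36, v, r, y, 23)}
π[F, C, D, G]: project onto (F, C, D, G) → {(m, 25, s, 8), (m, 28, r, 8), (s, 34, z, 12), (s, 34, z, 23), (s, 36, r, 12), (s, 36, r, 23), (w, 34, z, 12), (w, 34, z, 23), (w, 36, r, 12), (w, 36, r, 23), (x, 25, s, 8), (x, 28, r, 8), (y, 34, z, 12), (y, 34, z, 23), (y, 36, r, 12), (y, 36, r, 23), (z, 25, s, 8), (z, 28, r, 8)}
Selection D = z: {(s, 34, z, 12), (s, 34, z, 23), (w, 34, z, 12), (w, 34, z, 23), (y, 34, z, 12), (y, 34, z, 23)}
π[G, F, D]: project onto (G, F, D) → {(12, s, z), (12, w, z), (12, y, z), (23, s, z), (23, w, z), (23, y, z)}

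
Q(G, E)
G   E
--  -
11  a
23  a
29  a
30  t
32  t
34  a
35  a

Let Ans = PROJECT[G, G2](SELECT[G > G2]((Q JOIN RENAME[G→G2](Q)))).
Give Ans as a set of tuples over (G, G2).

{(23, 11), (29, 11), (29, 23), (32, 30), (34, 11), (34, 23), (34, 29), (35, 11), (35, 23), (35, 29), (35, 34)}

ρ[G→G2]: schema becomes (G2, E); tuples unchanged.
Joining Q and RENAME[G→G2](Q) on E yields {(11, a, 11), (11, a, 23), (11, a, 29), (11, a, 34), (11, a, 35), (23, a, 11), (23, a, 23), (23, a, 29), (23, a, 34), (23, a, 35), (29, a, 11), (29, a, 23), (29, a, 29), (29, a, 34), (29, a, 35), (30, t, 30), (30, t, 32), (32, t, 30), (32, t, 32), (34, a, 11), (34, a, 23), (34, a, 29), (34, a, 34), (34, a, 35), (35, a, 11), (35, a, 23), (35, a, 29), (35, a, 34), (35, a, 35)}.
Filtering on G > G2 leaves {(23, a, 11), (29, a, 11), (29, a, 23), (32, t, 30), (34, a, 11), (34, a, 23), (34, a, 29), (35, a, 11), (35, a, 23), (35, a, 29), (35, a, 34)}.
π_{G, G2} gives {(23, 11), (29, 11), (29, 23), (32, 30), (34, 11), (34, 23), (34, 29), (35, 11), (35, 23), (35, 29), (35, 34)}.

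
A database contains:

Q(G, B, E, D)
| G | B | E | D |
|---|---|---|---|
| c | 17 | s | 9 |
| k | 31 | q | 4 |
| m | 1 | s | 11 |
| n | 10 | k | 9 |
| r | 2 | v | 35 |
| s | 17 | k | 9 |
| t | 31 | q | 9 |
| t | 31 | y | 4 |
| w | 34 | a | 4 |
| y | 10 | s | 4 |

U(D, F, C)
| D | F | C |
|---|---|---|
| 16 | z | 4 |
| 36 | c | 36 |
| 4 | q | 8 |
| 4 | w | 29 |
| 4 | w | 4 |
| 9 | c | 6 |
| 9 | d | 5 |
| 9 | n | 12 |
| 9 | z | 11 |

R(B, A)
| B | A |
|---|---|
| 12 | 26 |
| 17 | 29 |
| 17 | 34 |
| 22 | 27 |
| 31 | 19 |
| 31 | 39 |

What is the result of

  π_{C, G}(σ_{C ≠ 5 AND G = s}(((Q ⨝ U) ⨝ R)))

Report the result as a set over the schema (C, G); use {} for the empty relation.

Q ⋈ U (natural join on D): {(c, 17, s, 9, c, 6), (c, 17, s, 9, d, 5), (c, 17, s, 9, n, 12), (c, 17, s, 9, z, 11), (k, 31, q, 4, q, 8), (k, 31, q, 4, w, 29), (k, 31, q, 4, w, 4), (n, 10, k, 9, c, 6), (n, 10, k, 9, d, 5), (n, 10, k, 9, n, 12), (n, 10, k, 9, z, 11), (s, 17, k, 9, c, 6), (s, 17, k, 9, d, 5), (s, 17, k, 9, n, 12), (s, 17, k, 9, z, 11), (t, 31, q, 9, c, 6), (t, 31, q, 9, d, 5), (t, 31, q, 9, n, 12), (t, 31, q, 9, z, 11), (t, 31, y, 4, q, 8), (t, 31, y, 4, w, 29), (t, 31, y, 4, w, 4), (w, 34, a, 4, q, 8), (w, 34, a, 4, w, 29), (w, 34, a, 4, w, 4), (y, 10, s, 4, q, 8), (y, 10, s, 4, w, 29), (y, 10, s, 4, w, 4)}
(Q ⨝ U) ⋈ R (natural join on B): {(c, 17, s, 9, c, 6, 29), (c, 17, s, 9, c, 6, 34), (c, 17, s, 9, d, 5, 29), (c, 17, s, 9, d, 5, 34), (c, 17, s, 9, n, 12, 29), (c, 17, s, 9, n, 12, 34), (c, 17, s, 9, z, 11, 29), (c, 17, s, 9, z, 11, 34), (k, 31, q, 4, q, 8, 19), (k, 31, q, 4, q, 8, 39), (k, 31, q, 4, w, 29, 19), (k, 31, q, 4, w, 29, 39), (k, 31, q, 4, w, 4, 19), (k, 31, q, 4, w, 4, 39), (s, 17, k, 9, c, 6, 29), (s, 17, k, 9, c, 6, 34), (s, 17, k, 9, d, 5, 29), (s, 17, k, 9, d, 5, 34), (s, 17, k, 9, n, 12, 29), (s, 17, k, 9, n, 12, 34), (s, 17, k, 9, z, 11, 29), (s, 17, k, 9, z, 11, 34), (t, 31, q, 9, c, 6, 19), (t, 31, q, 9, c, 6, 39), (t, 31, q, 9, d, 5, 19), (t, 31, q, 9, d, 5, 39), (t, 31, q, 9, n, 12, 19), (t, 31, q, 9, n, 12, 39), (t, 31, q, 9, z, 11, 19), (t, 31, q, 9, z, 11, 39), (t, 31, y, 4, q, 8, 19), (t, 31, y, 4, q, 8, 39), (t, 31, y, 4, w, 29, 19), (t, 31, y, 4, w, 29, 39), (t, 31, y, 4, w, 4, 19), (t, 31, y, 4, w, 4, 39)}
Filtering on C ≠ 5 AND G = s leaves {(s, 17, k, 9, c, 6, 29), (s, 17, k, 9, c, 6, 34), (s, 17, k, 9, n, 12, 29), (s, 17, k, 9, n, 12, 34), (s, 17, k, 9, z, 11, 29), (s, 17, k, 9, z, 11, 34)}.
π_{C, G} gives {(11, s), (12, s), (6, s)} (3 duplicate(s) eliminated).

{(11, s), (12, s), (6, s)}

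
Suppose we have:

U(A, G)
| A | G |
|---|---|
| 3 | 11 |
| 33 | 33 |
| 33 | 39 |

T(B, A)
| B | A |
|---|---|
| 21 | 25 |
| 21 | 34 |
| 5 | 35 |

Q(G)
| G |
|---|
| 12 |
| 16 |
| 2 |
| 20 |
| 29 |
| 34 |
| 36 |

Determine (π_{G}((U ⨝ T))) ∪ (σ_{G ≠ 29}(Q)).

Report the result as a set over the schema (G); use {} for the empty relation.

Natural join on A: {}
π[G]: project onto (G) → {}
Selection G ≠ 29: {12, 16, 2, 20, 34, 36}
Union: {} with {12, 16, 2, 20, 34, 36} → {12, 16, 2, 20, 34, 36}

{12, 16, 2, 20, 34, 36}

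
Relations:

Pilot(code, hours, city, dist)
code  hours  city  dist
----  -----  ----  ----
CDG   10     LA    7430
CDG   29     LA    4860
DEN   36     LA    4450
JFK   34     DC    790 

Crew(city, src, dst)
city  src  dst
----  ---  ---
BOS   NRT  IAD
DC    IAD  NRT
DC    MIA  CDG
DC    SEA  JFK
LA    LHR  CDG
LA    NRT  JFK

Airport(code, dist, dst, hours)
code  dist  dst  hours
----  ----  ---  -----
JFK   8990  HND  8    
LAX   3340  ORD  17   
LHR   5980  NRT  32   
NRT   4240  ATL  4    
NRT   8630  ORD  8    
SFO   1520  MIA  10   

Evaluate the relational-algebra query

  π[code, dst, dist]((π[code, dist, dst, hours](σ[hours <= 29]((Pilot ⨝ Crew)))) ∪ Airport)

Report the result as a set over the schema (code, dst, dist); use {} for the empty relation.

Natural join on city: {(CDG, 10, LA, 7430, LHR, CDG), (CDG, 10, LA, 7430, NRT, JFK), (CDG, 29, LA, 4860, LHR, CDG), (CDG, 29, LA, 4860, NRT, JFK), (DEN, 36, LA, 4450, LHR, CDG), (DEN, 36, LA, 4450, NRT, JFK), (JFK, 34, DC, 790, IAD, NRT), (JFK, 34, DC, 790, MIA, CDG), (JFK, 34, DC, 790, SEA, JFK)}
Filtering on hours <= 29 leaves {(CDG, 10, LA, 7430, LHR, CDG), (CDG, 10, LA, 7430, NRT, JFK), (CDG, 29, LA, 4860, LHR, CDG), (CDG, 29, LA, 4860, NRT, JFK)}.
Keep only column(s) code, dist, dst, hours: {(CDG, 4860, CDG, 29), (CDG, 4860, JFK, 29), (CDG, 7430, CDG, 10), (CDG, 7430, JFK, 10)}
Taking the union: {(CDG, 4860, CDG, 29), (CDG, 4860, JFK, 29), (CDG, 7430, CDG, 10), (CDG, 7430, JFK, 10), (JFK, 8990, HND, 8), (LAX, 3340, ORD, 17), (LHR, 5980, NRT, 32), (NRT, 4240, ATL, 4), (NRT, 8630, ORD, 8), (SFO, 1520, MIA, 10)}
Keep only column(s) code, dst, dist: {(CDG, CDG, 4860), (CDG, CDG, 7430), (CDG, JFK, 4860), (CDG, JFK, 7430), (JFK, HND, 8990), (LAX, ORD, 3340), (LHR, NRT, 5980), (NRT, ATL, 4240), (NRT, ORD, 8630), (SFO, MIA, 1520)}

{(CDG, CDG, 4860), (CDG, CDG, 7430), (CDG, JFK, 4860), (CDG, JFK, 7430), (JFK, HND, 8990), (LAX, ORD, 3340), (LHR, NRT, 5980), (NRT, ATL, 4240), (NRT, ORD, 8630), (SFO, MIA, 1520)}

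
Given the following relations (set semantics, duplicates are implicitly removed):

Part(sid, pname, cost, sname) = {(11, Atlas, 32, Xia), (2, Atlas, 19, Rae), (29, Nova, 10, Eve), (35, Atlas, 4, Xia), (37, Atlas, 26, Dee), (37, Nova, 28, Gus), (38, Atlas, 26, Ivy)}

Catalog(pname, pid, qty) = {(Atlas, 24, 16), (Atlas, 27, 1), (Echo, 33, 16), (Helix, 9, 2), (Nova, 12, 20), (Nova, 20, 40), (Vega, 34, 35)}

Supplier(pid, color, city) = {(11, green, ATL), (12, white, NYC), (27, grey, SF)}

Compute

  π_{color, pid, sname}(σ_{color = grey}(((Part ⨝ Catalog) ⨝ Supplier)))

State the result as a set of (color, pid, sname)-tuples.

{(grey, 27, Dee), (grey, 27, Ivy), (grey, 27, Rae), (grey, 27, Xia)}

Natural join on pname: {(11, Atlas, 32, Xia, 24, 16), (11, Atlas, 32, Xia, 27, 1), (2, Atlas, 19, Rae, 24, 16), (2, Atlas, 19, Rae, 27, 1), (29, Nova, 10, Eve, 12, 20), (29, Nova, 10, Eve, 20, 40), (35, Atlas, 4, Xia, 24, 16), (35, Atlas, 4, Xia, 27, 1), (37, Atlas, 26, Dee, 24, 16), (37, Atlas, 26, Dee, 27, 1), (37, Nova, 28, Gus, 12, 20), (37, Nova, 28, Gus, 20, 40), (38, Atlas, 26, Ivy, 24, 16), (38, Atlas, 26, Ivy, 27, 1)}
Natural join on pid: {(11, Atlas, 32, Xia, 27, 1, grey, SF), (2, Atlas, 19, Rae, 27, 1, grey, SF), (29, Nova, 10, Eve, 12, 20, white, NYC), (35, Atlas, 4, Xia, 27, 1, grey, SF), (37, Atlas, 26, Dee, 27, 1, grey, SF), (37, Nova, 28, Gus, 12, 20, white, NYC), (38, Atlas, 26, Ivy, 27, 1, grey, SF)}
Selection color = grey: {(11, Atlas, 32, Xia, 27, 1, grey, SF), (2, Atlas, 19, Rae, 27, 1, grey, SF), (35, Atlas, 4, Xia, 27, 1, grey, SF), (37, Atlas, 26, Dee, 27, 1, grey, SF), (38, Atlas, 26, Ivy, 27, 1, grey, SF)}
Keep only column(s) color, pid, sname (1 duplicate(s) eliminated): {(grey, 27, Dee), (grey, 27, Ivy), (grey, 27, Rae), (grey, 27, Xia)}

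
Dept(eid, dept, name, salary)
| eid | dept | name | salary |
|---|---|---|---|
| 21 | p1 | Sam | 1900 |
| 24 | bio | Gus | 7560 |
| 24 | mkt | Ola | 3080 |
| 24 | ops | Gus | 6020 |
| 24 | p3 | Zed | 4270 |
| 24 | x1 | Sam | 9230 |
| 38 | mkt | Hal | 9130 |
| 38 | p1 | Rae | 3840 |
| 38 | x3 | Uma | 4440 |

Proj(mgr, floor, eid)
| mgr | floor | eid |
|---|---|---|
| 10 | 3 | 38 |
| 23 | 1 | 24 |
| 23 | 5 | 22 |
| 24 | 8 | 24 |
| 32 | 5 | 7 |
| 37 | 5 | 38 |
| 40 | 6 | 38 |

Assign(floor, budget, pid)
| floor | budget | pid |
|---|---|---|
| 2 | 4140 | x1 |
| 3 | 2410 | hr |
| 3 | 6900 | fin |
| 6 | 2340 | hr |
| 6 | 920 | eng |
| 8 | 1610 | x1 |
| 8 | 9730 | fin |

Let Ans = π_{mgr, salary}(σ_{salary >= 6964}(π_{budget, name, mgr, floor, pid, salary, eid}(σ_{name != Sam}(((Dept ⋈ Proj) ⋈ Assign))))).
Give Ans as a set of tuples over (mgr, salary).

{(10, 9130), (24, 7560), (40, 9130)}

Dept ⋈ Proj (natural join on eid): {(24, bio, Gus, 7560, 23, 1), (24, bio, Gus, 7560, 24, 8), (24, mkt, Ola, 3080, 23, 1), (24, mkt, Ola, 3080, 24, 8), (24, ops, Gus, 6020, 23, 1), (24, ops, Gus, 6020, 24, 8), (24, p3, Zed, 4270, 23, 1), (24, p3, Zed, 4270, 24, 8), (24, x1, Sam, 9230, 23, 1), (24, x1, Sam, 9230, 24, 8), (38, mkt, Hal, 9130, 10, 3), (38, mkt, Hal, 9130, 37, 5), (38, mkt, Hal, 9130, 40, 6), (38, p1, Rae, 3840, 10, 3), (38, p1, Rae, 3840, 37, 5), (38, p1, Rae, 3840, 40, 6), (38, x3, Uma, 4440, 10, 3), (38, x3, Uma, 4440, 37, 5), (38, x3, Uma, 4440, 40, 6)}
(Dept ⋈ Proj) ⋈ Assign (natural join on floor): {(24, bio, Gus, 7560, 24, 8, 1610, x1), (24, bio, Gus, 7560, 24, 8, 9730, fin), (24, mkt, Ola, 3080, 24, 8, 1610, x1), (24, mkt, Ola, 3080, 24, 8, 9730, fin), (24, ops, Gus, 6020, 24, 8, 1610, x1), (24, ops, Gus, 6020, 24, 8, 9730, fin), (24, p3, Zed, 4270, 24, 8, 1610, x1), (24, p3, Zed, 4270, 24, 8, 9730, fin), (24, x1, Sam, 9230, 24, 8, 1610, x1), (24, x1, Sam, 9230, 24, 8, 9730, fin), (38, mkt, Hal, 9130, 10, 3, 2410, hr), (38, mkt, Hal, 9130, 10, 3, 6900, fin), (38, mkt, Hal, 9130, 40, 6, 2340, hr), (38, mkt, Hal, 9130, 40, 6, 920, eng), (38, p1, Rae, 3840, 10, 3, 2410, hr), (38, p1, Rae, 3840, 10, 3, 6900, fin), (38, p1, Rae, 3840, 40, 6, 2340, hr), (38, p1, Rae, 3840, 40, 6, 920, eng), (38, x3, Uma, 4440, 10, 3, 2410, hr), (38, x3, Uma, 4440, 10, 3, 6900, fin), (38, x3, Uma, 4440, 40, 6, 2340, hr), (38, x3, Uma, 4440, 40, 6, 920, eng)}
Filtering on name != Sam leaves {(24, bio, Gus, 7560, 24, 8, 1610, x1), (24, bio, Gus, 7560, 24, 8, 9730, fin), (24, mkt, Ola, 3080, 24, 8, 1610, x1), (24, mkt, Ola, 3080, 24, 8, 9730, fin), (24, ops, Gus, 6020, 24, 8, 1610, x1), (24, ops, Gus, 6020, 24, 8, 9730, fin), (24, p3, Zed, 4270, 24, 8, 1610, x1), (24, p3, Zed, 4270, 24, 8, 9730, fin), (38, mkt, Hal, 9130, 10, 3, 2410, hr), (38, mkt, Hal, 9130, 10, 3, 6900, fin), (38, mkt, Hal, 9130, 40, 6, 2340, hr), (38, mkt, Hal, 9130, 40, 6, 920, eng), (38, p1, Rae, 3840, 10, 3, 2410, hr), (38, p1, Rae, 3840, 10, 3, 6900, fin), (38, p1, Rae, 3840, 40, 6, 2340, hr), (38, p1, Rae, 3840, 40, 6, 920, eng), (38, x3, Uma, 4440, 10, 3, 2410, hr), (38, x3, Uma, 4440, 10, 3, 6900, fin), (38, x3, Uma, 4440, 40, 6, 2340, hr), (38, x3, Uma, 4440, 40, 6, 920, eng)}.
π_{budget, name, mgr, floor, pid, salary, eid} gives {(1610, Gus, 24, 8, x1, 6020, 24), (1610, Gus, 24, 8, x1, 7560, 24), (1610, Ola, 24, 8, x1, 3080, 24), (1610, Zed, 24, 8, x1, 4270, 24), (2340, Hal, 40, 6, hr, 9130, 38), (2340, Rae, 40, 6, hr, 3840, 38), (2340, Uma, 40, 6, hr, 4440, 38), (2410, Hal, 10, 3, hr, 9130, 38), (2410, Rae, 10, 3, hr, 3840, 38), (2410, Uma, 10, 3, hr, 4440, 38), (6900, Hal, 10, 3, fin, 9130, 38), (6900, Rae, 10, 3, fin, 3840, 38), (6900, Uma, 10, 3, fin, 4440, 38), (920, Hal, 40, 6, eng, 9130, 38), (920, Rae, 40, 6, eng, 3840, 38), (920, Uma, 40, 6, eng, 4440, 38), (9730, Gus, 24, 8, fin, 6020, 24), (9730, Gus, 24, 8, fin, 7560, 24), (9730, Ola, 24, 8, fin, 3080, 24), (9730, Zed, 24, 8, fin, 4270, 24)}.
Filtering on salary >= 6964 leaves {(1610, Gus, 24, 8, x1, 7560, 24), (2340, Hal, 40, 6, hr, 9130, 38), (2410, Hal, 10, 3, hr, 9130, 38), (6900, Hal, 10, 3, fin, 9130, 38), (920, Hal, 40, 6, eng, 9130, 38), (9730, Gus, 24, 8, fin, 7560, 24)}.
π_{mgr, salary} gives {(10, 9130), (24, 7560), (40, 9130)} (3 duplicate(s) eliminated).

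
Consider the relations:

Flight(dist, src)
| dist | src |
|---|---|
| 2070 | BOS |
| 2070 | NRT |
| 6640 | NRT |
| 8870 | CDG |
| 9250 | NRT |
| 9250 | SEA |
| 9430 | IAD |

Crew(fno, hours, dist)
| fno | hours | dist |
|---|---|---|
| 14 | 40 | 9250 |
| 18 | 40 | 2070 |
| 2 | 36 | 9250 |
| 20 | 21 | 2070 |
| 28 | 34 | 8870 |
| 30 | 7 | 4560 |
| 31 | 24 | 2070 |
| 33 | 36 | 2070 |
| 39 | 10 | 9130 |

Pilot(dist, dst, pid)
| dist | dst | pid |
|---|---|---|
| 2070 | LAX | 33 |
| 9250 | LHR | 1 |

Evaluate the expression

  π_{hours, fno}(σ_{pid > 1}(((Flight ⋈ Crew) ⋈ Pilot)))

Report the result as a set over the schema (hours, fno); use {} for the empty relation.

{(21, 20), (24, 31), (36, 33), (40, 18)}

Flight ⋈ Crew (natural join on dist): {(2070, BOS, 18, 40), (2070, BOS, 20, 21), (2070, BOS, 31, 24), (2070, BOS, 33, 36), (2070, NRT, 18, 40), (2070, NRT, 20, 21), (2070, NRT, 31, 24), (2070, NRT, 33, 36), (8870, CDG, 28, 34), (9250, NRT, 14, 40), (9250, NRT, 2, 36), (9250, SEA, 14, 40), (9250, SEA, 2, 36)}
(Flight ⋈ Crew) ⋈ Pilot (natural join on dist): {(2070, BOS, 18, 40, LAX, 33), (2070, BOS, 20, 21, LAX, 33), (2070, BOS, 31, 24, LAX, 33), (2070, BOS, 33, 36, LAX, 33), (2070, NRT, 18, 40, LAX, 33), (2070, NRT, 20, 21, LAX, 33), (2070, NRT, 31, 24, LAX, 33), (2070, NRT, 33, 36, LAX, 33), (9250, NRT, 14, 40, LHR, 1), (9250, NRT, 2, 36, LHR, 1), (9250, SEA, 14, 40, LHR, 1), (9250, SEA, 2, 36, LHR, 1)}
Selection pid > 1: {(2070, BOS, 18, 40, LAX, 33), (2070, BOS, 20, 21, LAX, 33), (2070, BOS, 31, 24, LAX, 33), (2070, BOS, 33, 36, LAX, 33), (2070, NRT, 18, 40, LAX, 33), (2070, NRT, 20, 21, LAX, 33), (2070, NRT, 31, 24, LAX, 33), (2070, NRT, 33, 36, LAX, 33)}
Projecting to hours, fno (4 duplicate(s) eliminated): {(21, 20), (24, 31), (36, 33), (40, 18)}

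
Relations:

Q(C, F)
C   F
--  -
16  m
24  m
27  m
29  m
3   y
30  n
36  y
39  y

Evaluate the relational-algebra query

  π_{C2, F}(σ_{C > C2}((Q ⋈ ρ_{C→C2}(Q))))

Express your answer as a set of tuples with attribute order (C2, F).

ρ[C→C2]: schema becomes (C2, F); tuples unchanged.
Q ⋈ ρ_{C→C2}(Q) (natural join on F): {(16, m, 16), (16, m, 24), (16, m, 27), (16, m, 29), (24, m, 16), (24, m, 24), (24, m, 27), (24, m, 29), (27, m, 16), (27, m, 24), (27, m, 27), (27, m, 29), (29, m, 16), (29, m, 24), (29, m, 27), (29, m, 29), (3, y, 3), (3, y, 36), (3, y, 39), (30, n, 30), (36, y, 3), (36, y, 36), (36, y, 39), (39, y, 3), (39, y, 36), (39, y, 39)}
Apply σ_{C > C2}; surviving tuples: {(24, m, 16), (27, m, 16), (27, m, 24), (29, m, 16), (29, m, 24), (29, m, 27), (36, y, 3), (39, y, 3), (39, y, 36)}
π_{C2, F} gives {(16, m), (24, m), (27, m), (3, y), (36, y)} (4 duplicate(s) eliminated).

{(16, m), (24, m), (27, m), (3, y), (36, y)}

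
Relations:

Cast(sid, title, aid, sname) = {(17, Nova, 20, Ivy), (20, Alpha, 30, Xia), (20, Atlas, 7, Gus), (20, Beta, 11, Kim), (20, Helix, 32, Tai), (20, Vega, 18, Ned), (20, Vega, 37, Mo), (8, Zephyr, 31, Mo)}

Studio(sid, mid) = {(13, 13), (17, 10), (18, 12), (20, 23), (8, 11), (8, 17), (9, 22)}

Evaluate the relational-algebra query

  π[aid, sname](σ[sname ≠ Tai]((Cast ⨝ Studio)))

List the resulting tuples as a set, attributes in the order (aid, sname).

Cast ⋈ Studio (natural join on sid): {(17, Nova, 20, Ivy, 10), (20, Alpha, 30, Xia, 23), (20, Atlas, 7, Gus, 23), (20, Beta, 11, Kim, 23), (20, Helix, 32, Tai, 23), (20, Vega, 18, Ned, 23), (20, Vega, 37, Mo, 23), (8, Zephyr, 31, Mo, 11), (8, Zephyr, 31, Mo, 17)}
Filtering on sname ≠ Tai leaves {(17, Nova, 20, Ivy, 10), (20, Alpha, 30, Xia, 23), (20, Atlas, 7, Gus, 23), (20, Beta, 11, Kim, 23), (20, Vega, 18, Ned, 23), (20, Vega, 37, Mo, 23), (8, Zephyr, 31, Mo, 11), (8, Zephyr, 31, Mo, 17)}.
Projecting to aid, sname (1 duplicate(s) eliminated): {(11, Kim), (18, Ned), (20, Ivy), (30, Xia), (31, Mo), (37, Mo), (7, Gus)}

{(11, Kim), (18, Ned), (20, Ivy), (30, Xia), (31, Mo), (37, Mo), (7, Gus)}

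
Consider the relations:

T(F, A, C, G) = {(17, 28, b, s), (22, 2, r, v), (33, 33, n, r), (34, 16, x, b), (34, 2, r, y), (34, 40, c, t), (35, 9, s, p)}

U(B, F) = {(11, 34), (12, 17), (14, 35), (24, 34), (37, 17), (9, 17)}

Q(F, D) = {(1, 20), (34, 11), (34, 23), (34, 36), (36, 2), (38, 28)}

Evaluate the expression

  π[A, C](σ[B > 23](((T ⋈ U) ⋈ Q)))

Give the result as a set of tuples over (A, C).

{(16, x), (2, r), (40, c)}

Natural join on F: {(17, 28, b, s, 12), (17, 28, b, s, 37), (17, 28, b, s, 9), (34, 16, x, b, 11), (34, 16, x, b, 24), (34, 2, r, y, 11), (34, 2, r, y, 24), (34, 40, c, t, 11), (34, 40, c, t, 24), (35, 9, s, p, 14)}
Natural join on F: {(34, 16, x, b, 11, 11), (34, 16, x, b, 11, 23), (34, 16, x, b, 11, 36), (34, 16, x, b, 24, 11), (34, 16, x, b, 24, 23), (34, 16, x, b, 24, 36), (34, 2, r, y, 11, 11), (34, 2, r, y, 11, 23), (34, 2, r, y, 11, 36), (34, 2, r, y, 24, 11), (34, 2, r, y, 24, 23), (34, 2, r, y, 24, 36), (34, 40, c, t, 11, 11), (34, 40, c, t, 11, 23), (34, 40, c, t, 11, 36), (34, 40, c, t, 24, 11), (34, 40, c, t, 24, 23), (34, 40, c, t, 24, 36)}
Selection B > 23: {(34, 16, x, b, 24, 11), (34, 16, x, b, 24, 23), (34, 16, x, b, 24, 36), (34, 2, r, y, 24, 11), (34, 2, r, y, 24, 23), (34, 2, r, y, 24, 36), (34, 40, c, t, 24, 11), (34, 40, c, t, 24, 23), (34, 40, c, t, 24, 36)}
Projecting to A, C (6 duplicate(s) eliminated): {(16, x), (2, r), (40, c)}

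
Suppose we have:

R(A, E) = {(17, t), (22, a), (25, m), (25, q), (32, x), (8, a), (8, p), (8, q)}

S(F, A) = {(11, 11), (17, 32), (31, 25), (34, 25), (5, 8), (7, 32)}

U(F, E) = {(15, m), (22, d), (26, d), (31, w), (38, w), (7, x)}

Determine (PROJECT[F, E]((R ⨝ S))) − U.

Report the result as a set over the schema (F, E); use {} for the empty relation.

{(17, x), (31, m), (31, q), (34, m), (34, q), (5, a), (5, p), (5, q)}

R ⋈ S (natural join on A): {(25, m, 31), (25, m, 34), (25, q, 31), (25, q, 34), (32, x, 17), (32, x, 7), (8, a, 5), (8, p, 5), (8, q, 5)}
π_{F, E} gives {(17, x), (31, m), (31, q), (34, m), (34, q), (5, a), (5, p), (5, q), (7, x)}.
Set difference of the two operands is {(17, x), (31, m), (31, q), (34, m), (34, q), (5, a), (5, p), (5, q)}.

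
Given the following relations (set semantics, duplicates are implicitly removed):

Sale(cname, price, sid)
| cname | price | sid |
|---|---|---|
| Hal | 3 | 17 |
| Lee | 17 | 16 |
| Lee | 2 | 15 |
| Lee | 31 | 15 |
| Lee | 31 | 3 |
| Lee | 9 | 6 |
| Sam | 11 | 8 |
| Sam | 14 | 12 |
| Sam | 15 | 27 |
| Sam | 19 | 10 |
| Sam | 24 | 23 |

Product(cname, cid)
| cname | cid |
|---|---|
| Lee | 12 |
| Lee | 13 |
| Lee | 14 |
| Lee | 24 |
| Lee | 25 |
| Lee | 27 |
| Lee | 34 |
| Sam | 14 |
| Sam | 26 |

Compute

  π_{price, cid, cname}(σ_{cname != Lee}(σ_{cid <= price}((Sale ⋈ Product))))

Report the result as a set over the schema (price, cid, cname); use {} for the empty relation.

Sale ⋈ Product (natural join on cname): {(Lee, 17, 16, 12), (Lee, 17, 16, 13), (Lee, 17, 16, 14), (Lee, 17, 16, 24), (Lee, 17, 16, 25), (Lee, 17, 16, 27), (Lee, 17, 16, 34), (Lee, 2, 15, 12), (Lee, 2, 15, 13), (Lee, 2, 15, 14), (Lee, 2, 15, 24), (Lee, 2, 15, 25), (Lee, 2, 15, 27), (Lee, 2, 15, 34), (Lee, 31, 15, 12), (Lee, 31, 15, 13), (Lee, 31, 15, 14), (Lee, 31, 15, 24), (Lee, 31, 15, 25), (Lee, 31, 15, 27), (Lee, 31, 15, 34), (Lee, 31, 3, 12), (Lee, 31, 3, 13), (Lee, 31, 3, 14), (Lee, 31, 3, 24), (Lee, 31, 3, 25), (Lee, 31, 3, 27), (Lee, 31, 3, 34), (Lee, 9, 6, 12), (Lee, 9, 6, 13), (Lee, 9, 6, 14), (Lee, 9, 6, 24), (Lee, 9, 6, 25), (Lee, 9, 6, 27), (Lee, 9, 6, 34), (Sam, 11, 8, 14), (Sam, 11, 8, 26), (Sam, 14, 12, 14), (Sam, 14, 12, 26), (Sam, 15, 27, 14), (Sam, 15, 27, 26), (Sam, 19, 10, 14), (Sam, 19, 10, 26), (Sam, 24, 23, 14), (Sam, 24, 23, 26)}
Apply σ_{cid <= price}; surviving tuples: {(Lee, 17, 16, 12), (Lee, 17, 16, 13), (Lee, 17, 16, 14), (Lee, 31, 15, 12), (Lee, 31, 15, 13), (Lee, 31, 15, 14), (Lee, 31, 15, 24), (Lee, 31, 15, 25), (Lee, 31, 15, 27), (Lee, 31, 3, 12), (Lee, 31, 3, 13), (Lee, 31, 3, 14), (Lee, 31, 3, 24), (Lee, 31, 3, 25), (Lee, 31, 3, 27), (Sam, 14, 12, 14), (Sam, 15, 27, 14), (Sam, 19, 10, 14), (Sam, 24, 23, 14)}
Apply σ_{cname != Lee}; surviving tuples: {(Sam, 14, 12, 14), (Sam, 15, 27, 14), (Sam, 19, 10, 14), (Sam, 24, 23, 14)}
Projecting to price, cid, cname: {(14, 14, Sam), (15, 14, Sam), (19, 14, Sam), (24, 14, Sam)}

{(14, 14, Sam), (15, 14, Sam), (19, 14, Sam), (24, 14, Sam)}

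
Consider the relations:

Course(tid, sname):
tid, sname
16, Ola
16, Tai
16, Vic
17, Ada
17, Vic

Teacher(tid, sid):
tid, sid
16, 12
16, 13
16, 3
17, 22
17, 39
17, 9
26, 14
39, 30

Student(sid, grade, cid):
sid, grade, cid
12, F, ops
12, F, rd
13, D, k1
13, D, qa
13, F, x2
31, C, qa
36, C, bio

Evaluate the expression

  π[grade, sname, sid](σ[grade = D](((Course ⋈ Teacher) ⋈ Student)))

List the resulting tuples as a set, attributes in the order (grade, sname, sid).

{(D, Ola, 13), (D, Tai, 13), (D, Vic, 13)}

Joining Course and Teacher on tid yields {(16, Ola, 12), (16, Ola, 13), (16, Ola, 3), (16, Tai, 12), (16, Tai, 13), (16, Tai, 3), (16, Vic, 12), (16, Vic, 13), (16, Vic, 3), (17, Ada, 22), (17, Ada, 39), (17, Ada, 9), (17, Vic, 22), (17, Vic, 39), (17, Vic, 9)}.
Joining (Course ⋈ Teacher) and Student on sid yields {(16, Ola, 12, F, ops), (16, Ola, 12, F, rd), (16, Ola, 13, D, k1), (16, Ola, 13, D, qa), (16, Ola, 13, F, x2), (16, Tai, 12, F, ops), (16, Tai, 12, F, rd), (16, Tai, 13, D, k1), (16, Tai, 13, D, qa), (16, Tai, 13, F, x2), (16, Vic, 12, F, ops), (16, Vic, 12, F, rd), (16, Vic, 13, D, k1), (16, Vic, 13, D, qa), (16, Vic, 13, F, x2)}.
Apply σ_{grade = D}; surviving tuples: {(16, Ola, 13, D, k1), (16, Ola, 13, D, qa), (16, Tai, 13, D, k1), (16, Tai, 13, D, qa), (16, Vic, 13, D, k1), (16, Vic, 13, D, qa)}
Projecting to grade, sname, sid (3 duplicate(s) eliminated): {(D, Ola, 13), (D, Tai, 13), (D, Vic, 13)}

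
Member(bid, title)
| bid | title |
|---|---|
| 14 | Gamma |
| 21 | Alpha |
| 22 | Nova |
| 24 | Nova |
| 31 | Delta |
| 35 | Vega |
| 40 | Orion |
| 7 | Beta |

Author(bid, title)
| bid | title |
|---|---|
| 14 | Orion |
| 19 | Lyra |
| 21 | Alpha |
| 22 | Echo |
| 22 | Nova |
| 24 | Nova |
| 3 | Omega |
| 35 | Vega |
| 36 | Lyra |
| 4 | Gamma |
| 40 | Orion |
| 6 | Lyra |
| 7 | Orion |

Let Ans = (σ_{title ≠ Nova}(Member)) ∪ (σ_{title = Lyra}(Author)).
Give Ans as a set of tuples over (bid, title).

{(14, Gamma), (19, Lyra), (21, Alpha), (31, Delta), (35, Vega), (36, Lyra), (40, Orion), (6, Lyra), (7, Beta)}

Filtering on title ≠ Nova leaves {(14, Gamma), (21, Alpha), (31, Delta), (35, Vega), (40, Orion), (7, Beta)}.
Filtering on title = Lyra leaves {(19, Lyra), (36, Lyra), (6, Lyra)}.
Union: {(14, Gamma), (21, Alpha), (31, Delta), (35, Vega), (40, Orion), (7, Beta)} with {(19, Lyra), (36, Lyra), (6, Lyra)} → {(14, Gamma), (19, Lyra), (21, Alpha), (31, Delta), (35, Vega), (36, Lyra), (40, Orion), (6, Lyra), (7, Beta)}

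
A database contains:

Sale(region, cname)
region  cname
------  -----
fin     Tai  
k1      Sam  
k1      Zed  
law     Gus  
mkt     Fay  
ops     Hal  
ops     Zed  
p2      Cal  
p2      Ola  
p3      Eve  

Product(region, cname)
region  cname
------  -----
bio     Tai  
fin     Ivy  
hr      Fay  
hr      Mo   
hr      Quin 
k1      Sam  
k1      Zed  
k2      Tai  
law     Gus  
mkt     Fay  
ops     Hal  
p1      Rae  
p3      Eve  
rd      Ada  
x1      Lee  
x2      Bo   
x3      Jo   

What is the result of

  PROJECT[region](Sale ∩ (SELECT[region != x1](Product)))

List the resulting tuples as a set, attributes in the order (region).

{k1, law, mkt, ops, p3}

Filtering on region != x1 leaves {(bio, Tai), (fin, Ivy), (hr, Fay), (hr, Mo), (hr, Quin), (k1, Sam), (k1, Zed), (k2, Tai), (law, Gus), (mkt, Fay), (ops, Hal), (p1, Rae), (p3, Eve), (rd, Ada), (x2, Bo), (x3, Jo)}.
Taking the intersection: {(k1, Sam), (k1, Zed), (law, Gus), (mkt, Fay), (ops, Hal), (p3, Eve)}
Keep only column(s) region (1 duplicate(s) eliminated): {k1, law, mkt, ops, p3}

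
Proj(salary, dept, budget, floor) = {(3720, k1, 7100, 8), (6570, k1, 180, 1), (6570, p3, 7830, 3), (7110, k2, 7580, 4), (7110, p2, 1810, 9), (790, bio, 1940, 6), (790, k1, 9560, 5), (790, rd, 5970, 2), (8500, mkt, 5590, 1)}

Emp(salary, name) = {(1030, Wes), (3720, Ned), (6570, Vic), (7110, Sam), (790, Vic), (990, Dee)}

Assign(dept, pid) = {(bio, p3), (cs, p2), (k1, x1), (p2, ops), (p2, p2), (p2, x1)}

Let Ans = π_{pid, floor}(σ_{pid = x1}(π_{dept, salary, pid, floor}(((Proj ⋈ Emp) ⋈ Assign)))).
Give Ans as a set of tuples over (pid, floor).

{(x1, 1), (x1, 5), (x1, 8), (x1, 9)}

Joining Proj and Emp on salary yields {(3720, k1, 7100, 8, Ned), (6570, k1, 180, 1, Vic), (6570, p3, 7830, 3, Vic), (7110, k2, 7580, 4, Sam), (7110, p2, 1810, 9, Sam), (790, bio, 1940, 6, Vic), (790, k1, 9560, 5, Vic), (790, rd, 5970, 2, Vic)}.
Joining (Proj ⋈ Emp) and Assign on dept yields {(3720, k1, 7100, 8, Ned, x1), (6570, k1, 180, 1, Vic, x1), (7110, p2, 1810, 9, Sam, ops), (7110, p2, 1810, 9, Sam, p2), (7110, p2, 1810, 9, Sam, x1), (790, bio, 1940, 6, Vic, p3), (790, k1, 9560, 5, Vic, x1)}.
π_{dept, salary, pid, floor} gives {(bio, 790, p3, 6), (k1, 3720, x1, 8), (k1, 6570, x1, 1), (k1, 790, x1, 5), (p2, 7110, ops, 9), (p2, 7110, p2, 9), (p2, 7110, x1, 9)}.
Apply σ_{pid = x1}; surviving tuples: {(k1, 3720, x1, 8), (k1, 6570, x1, 1), (k1, 790, x1, 5), (p2, 7110, x1, 9)}
π_{pid, floor} gives {(x1, 1), (x1, 5), (x1, 8), (x1, 9)}.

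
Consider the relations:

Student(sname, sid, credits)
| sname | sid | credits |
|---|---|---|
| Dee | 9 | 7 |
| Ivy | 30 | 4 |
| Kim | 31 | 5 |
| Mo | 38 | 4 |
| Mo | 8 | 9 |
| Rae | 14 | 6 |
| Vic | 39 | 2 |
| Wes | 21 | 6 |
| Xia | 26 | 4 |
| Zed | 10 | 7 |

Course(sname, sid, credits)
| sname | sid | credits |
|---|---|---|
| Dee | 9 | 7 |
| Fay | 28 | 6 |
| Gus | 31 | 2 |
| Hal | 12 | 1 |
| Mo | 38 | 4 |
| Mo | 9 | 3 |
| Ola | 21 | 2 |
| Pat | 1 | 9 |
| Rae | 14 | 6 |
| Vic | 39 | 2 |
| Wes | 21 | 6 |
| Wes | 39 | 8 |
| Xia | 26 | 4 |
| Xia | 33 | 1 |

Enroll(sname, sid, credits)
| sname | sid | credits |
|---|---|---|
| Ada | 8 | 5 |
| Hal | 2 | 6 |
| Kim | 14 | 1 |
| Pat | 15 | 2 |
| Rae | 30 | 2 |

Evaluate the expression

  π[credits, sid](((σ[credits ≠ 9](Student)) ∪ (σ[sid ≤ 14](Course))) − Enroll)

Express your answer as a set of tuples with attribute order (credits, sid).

{(1, 12), (2, 39), (3, 9), (4, 26), (4, 30), (4, 38), (5, 31), (6, 14), (6, 21), (7, 10), (7, 9), (9, 1)}

σ[credits ≠ 9]: keep tuples satisfying credits ≠ 9 → {(Dee, 9, 7), (Ivy, 30, 4), (Kim, 31, 5), (Mo, 38, 4), (Rae, 14, 6), (Vic, 39, 2), (Wes, 21, 6), (Xia, 26, 4), (Zed, 10, 7)}
σ[sid ≤ 14]: keep tuples satisfying sid ≤ 14 → {(Dee, 9, 7), (Hal, 12, 1), (Mo, 9, 3), (Pat, 1, 9), (Rae, 14, 6)}
Taking the union: {(Dee, 9, 7), (Hal, 12, 1), (Ivy, 30, 4), (Kim, 31, 5), (Mo, 38, 4), (Mo, 9, 3), (Pat, 1, 9), (Rae, 14, 6), (Vic, 39, 2), (Wes, 21, 6), (Xia, 26, 4), (Zed, 10, 7)}
Taking the difference: {(Dee, 9, 7), (Hal, 12, 1), (Ivy, 30, 4), (Kim, 31, 5), (Mo, 38, 4), (Mo, 9, 3), (Pat, 1, 9), (Rae, 14, 6), (Vic, 39, 2), (Wes, 21, 6), (Xia, 26, 4), (Zed, 10, 7)}
Projecting to credits, sid: {(1, 12), (2, 39), (3, 9), (4, 26), (4, 30), (4, 38), (5, 31), (6, 14), (6, 21), (7, 10), (7, 9), (9, 1)}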